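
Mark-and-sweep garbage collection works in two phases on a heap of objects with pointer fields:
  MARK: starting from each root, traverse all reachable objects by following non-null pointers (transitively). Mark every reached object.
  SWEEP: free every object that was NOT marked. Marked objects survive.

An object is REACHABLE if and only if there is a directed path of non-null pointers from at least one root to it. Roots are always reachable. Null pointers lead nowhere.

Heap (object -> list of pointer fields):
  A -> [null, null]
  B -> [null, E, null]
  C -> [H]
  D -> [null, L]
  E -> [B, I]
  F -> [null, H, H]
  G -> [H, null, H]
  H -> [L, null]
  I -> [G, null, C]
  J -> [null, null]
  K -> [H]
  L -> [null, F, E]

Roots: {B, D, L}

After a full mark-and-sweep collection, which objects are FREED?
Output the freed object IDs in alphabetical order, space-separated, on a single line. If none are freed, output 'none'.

Roots: B D L
Mark B: refs=null E null, marked=B
Mark D: refs=null L, marked=B D
Mark L: refs=null F E, marked=B D L
Mark E: refs=B I, marked=B D E L
Mark F: refs=null H H, marked=B D E F L
Mark I: refs=G null C, marked=B D E F I L
Mark H: refs=L null, marked=B D E F H I L
Mark G: refs=H null H, marked=B D E F G H I L
Mark C: refs=H, marked=B C D E F G H I L
Unmarked (collected): A J K

Answer: A J K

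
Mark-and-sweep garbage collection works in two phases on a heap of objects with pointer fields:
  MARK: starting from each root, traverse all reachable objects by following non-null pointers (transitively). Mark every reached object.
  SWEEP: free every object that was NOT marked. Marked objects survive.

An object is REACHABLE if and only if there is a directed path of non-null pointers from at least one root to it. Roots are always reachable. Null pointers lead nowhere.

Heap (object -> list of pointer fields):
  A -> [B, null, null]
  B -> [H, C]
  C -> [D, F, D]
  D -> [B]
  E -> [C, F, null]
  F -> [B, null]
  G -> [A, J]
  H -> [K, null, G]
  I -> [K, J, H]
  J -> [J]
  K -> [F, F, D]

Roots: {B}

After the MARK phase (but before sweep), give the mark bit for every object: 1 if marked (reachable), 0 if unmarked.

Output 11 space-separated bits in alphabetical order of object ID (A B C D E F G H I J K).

Answer: 1 1 1 1 0 1 1 1 0 1 1

Derivation:
Roots: B
Mark B: refs=H C, marked=B
Mark H: refs=K null G, marked=B H
Mark C: refs=D F D, marked=B C H
Mark K: refs=F F D, marked=B C H K
Mark G: refs=A J, marked=B C G H K
Mark D: refs=B, marked=B C D G H K
Mark F: refs=B null, marked=B C D F G H K
Mark A: refs=B null null, marked=A B C D F G H K
Mark J: refs=J, marked=A B C D F G H J K
Unmarked (collected): E I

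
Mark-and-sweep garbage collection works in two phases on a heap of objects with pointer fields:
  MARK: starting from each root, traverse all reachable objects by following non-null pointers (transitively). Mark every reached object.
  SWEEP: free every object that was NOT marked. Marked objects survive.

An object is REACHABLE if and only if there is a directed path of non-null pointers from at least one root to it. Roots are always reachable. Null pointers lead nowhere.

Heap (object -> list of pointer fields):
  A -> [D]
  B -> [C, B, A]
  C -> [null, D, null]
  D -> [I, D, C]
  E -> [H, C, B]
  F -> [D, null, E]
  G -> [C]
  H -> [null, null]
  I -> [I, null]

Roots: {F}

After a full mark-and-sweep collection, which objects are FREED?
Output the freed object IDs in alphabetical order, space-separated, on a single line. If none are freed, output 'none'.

Roots: F
Mark F: refs=D null E, marked=F
Mark D: refs=I D C, marked=D F
Mark E: refs=H C B, marked=D E F
Mark I: refs=I null, marked=D E F I
Mark C: refs=null D null, marked=C D E F I
Mark H: refs=null null, marked=C D E F H I
Mark B: refs=C B A, marked=B C D E F H I
Mark A: refs=D, marked=A B C D E F H I
Unmarked (collected): G

Answer: G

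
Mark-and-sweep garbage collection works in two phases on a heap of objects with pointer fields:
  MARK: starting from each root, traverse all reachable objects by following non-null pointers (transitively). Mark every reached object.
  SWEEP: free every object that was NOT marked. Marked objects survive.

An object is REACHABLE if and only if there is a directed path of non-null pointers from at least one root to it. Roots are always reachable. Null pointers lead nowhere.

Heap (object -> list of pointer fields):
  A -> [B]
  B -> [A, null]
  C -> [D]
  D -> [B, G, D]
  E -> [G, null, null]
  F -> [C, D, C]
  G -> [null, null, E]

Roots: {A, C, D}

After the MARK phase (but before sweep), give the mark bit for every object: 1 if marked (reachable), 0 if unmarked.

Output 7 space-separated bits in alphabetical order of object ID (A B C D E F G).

Answer: 1 1 1 1 1 0 1

Derivation:
Roots: A C D
Mark A: refs=B, marked=A
Mark C: refs=D, marked=A C
Mark D: refs=B G D, marked=A C D
Mark B: refs=A null, marked=A B C D
Mark G: refs=null null E, marked=A B C D G
Mark E: refs=G null null, marked=A B C D E G
Unmarked (collected): F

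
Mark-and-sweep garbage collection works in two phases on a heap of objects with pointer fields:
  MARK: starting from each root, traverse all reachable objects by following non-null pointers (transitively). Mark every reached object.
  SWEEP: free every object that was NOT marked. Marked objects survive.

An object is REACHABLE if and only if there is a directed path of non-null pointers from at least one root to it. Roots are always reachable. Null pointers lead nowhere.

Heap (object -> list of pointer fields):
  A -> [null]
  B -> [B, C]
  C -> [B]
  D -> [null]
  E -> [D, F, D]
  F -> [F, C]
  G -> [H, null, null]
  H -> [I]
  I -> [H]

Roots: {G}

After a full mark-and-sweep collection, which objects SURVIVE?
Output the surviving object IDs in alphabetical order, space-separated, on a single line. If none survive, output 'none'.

Roots: G
Mark G: refs=H null null, marked=G
Mark H: refs=I, marked=G H
Mark I: refs=H, marked=G H I
Unmarked (collected): A B C D E F

Answer: G H I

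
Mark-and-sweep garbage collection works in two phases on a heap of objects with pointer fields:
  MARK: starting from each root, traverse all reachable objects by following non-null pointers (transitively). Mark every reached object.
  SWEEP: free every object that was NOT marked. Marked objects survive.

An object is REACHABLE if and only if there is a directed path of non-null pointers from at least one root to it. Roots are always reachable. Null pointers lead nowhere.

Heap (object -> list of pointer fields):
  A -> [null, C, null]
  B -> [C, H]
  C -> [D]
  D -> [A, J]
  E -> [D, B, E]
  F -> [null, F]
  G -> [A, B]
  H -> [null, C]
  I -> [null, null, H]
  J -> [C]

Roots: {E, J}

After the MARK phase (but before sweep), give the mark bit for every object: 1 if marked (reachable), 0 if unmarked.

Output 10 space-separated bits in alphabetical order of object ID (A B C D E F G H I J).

Answer: 1 1 1 1 1 0 0 1 0 1

Derivation:
Roots: E J
Mark E: refs=D B E, marked=E
Mark J: refs=C, marked=E J
Mark D: refs=A J, marked=D E J
Mark B: refs=C H, marked=B D E J
Mark C: refs=D, marked=B C D E J
Mark A: refs=null C null, marked=A B C D E J
Mark H: refs=null C, marked=A B C D E H J
Unmarked (collected): F G I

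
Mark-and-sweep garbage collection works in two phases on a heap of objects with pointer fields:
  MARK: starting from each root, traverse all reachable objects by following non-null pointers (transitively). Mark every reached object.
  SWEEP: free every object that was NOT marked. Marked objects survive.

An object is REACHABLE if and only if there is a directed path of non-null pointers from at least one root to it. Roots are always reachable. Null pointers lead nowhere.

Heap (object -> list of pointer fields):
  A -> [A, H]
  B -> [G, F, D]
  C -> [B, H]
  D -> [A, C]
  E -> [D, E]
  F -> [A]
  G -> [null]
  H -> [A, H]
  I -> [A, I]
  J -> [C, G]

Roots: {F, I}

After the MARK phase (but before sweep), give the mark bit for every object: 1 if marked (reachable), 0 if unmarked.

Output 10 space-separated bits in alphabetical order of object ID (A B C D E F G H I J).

Roots: F I
Mark F: refs=A, marked=F
Mark I: refs=A I, marked=F I
Mark A: refs=A H, marked=A F I
Mark H: refs=A H, marked=A F H I
Unmarked (collected): B C D E G J

Answer: 1 0 0 0 0 1 0 1 1 0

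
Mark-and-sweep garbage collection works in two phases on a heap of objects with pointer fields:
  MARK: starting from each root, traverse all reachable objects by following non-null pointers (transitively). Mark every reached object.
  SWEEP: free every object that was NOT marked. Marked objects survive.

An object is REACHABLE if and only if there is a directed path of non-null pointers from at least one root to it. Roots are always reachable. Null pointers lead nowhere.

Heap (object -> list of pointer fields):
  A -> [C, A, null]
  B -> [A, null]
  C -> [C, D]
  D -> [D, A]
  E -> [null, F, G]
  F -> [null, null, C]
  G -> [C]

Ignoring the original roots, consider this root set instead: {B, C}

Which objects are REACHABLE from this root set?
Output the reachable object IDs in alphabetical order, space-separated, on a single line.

Answer: A B C D

Derivation:
Roots: B C
Mark B: refs=A null, marked=B
Mark C: refs=C D, marked=B C
Mark A: refs=C A null, marked=A B C
Mark D: refs=D A, marked=A B C D
Unmarked (collected): E F G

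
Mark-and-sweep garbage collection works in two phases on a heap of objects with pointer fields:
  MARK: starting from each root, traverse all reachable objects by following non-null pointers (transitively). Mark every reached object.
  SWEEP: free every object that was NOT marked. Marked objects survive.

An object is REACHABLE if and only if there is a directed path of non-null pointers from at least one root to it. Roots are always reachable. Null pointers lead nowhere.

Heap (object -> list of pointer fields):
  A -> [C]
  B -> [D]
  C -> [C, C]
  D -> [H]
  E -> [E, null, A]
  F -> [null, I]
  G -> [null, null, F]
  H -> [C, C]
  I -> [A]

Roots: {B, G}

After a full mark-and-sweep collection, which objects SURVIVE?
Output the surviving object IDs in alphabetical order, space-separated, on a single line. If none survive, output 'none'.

Answer: A B C D F G H I

Derivation:
Roots: B G
Mark B: refs=D, marked=B
Mark G: refs=null null F, marked=B G
Mark D: refs=H, marked=B D G
Mark F: refs=null I, marked=B D F G
Mark H: refs=C C, marked=B D F G H
Mark I: refs=A, marked=B D F G H I
Mark C: refs=C C, marked=B C D F G H I
Mark A: refs=C, marked=A B C D F G H I
Unmarked (collected): E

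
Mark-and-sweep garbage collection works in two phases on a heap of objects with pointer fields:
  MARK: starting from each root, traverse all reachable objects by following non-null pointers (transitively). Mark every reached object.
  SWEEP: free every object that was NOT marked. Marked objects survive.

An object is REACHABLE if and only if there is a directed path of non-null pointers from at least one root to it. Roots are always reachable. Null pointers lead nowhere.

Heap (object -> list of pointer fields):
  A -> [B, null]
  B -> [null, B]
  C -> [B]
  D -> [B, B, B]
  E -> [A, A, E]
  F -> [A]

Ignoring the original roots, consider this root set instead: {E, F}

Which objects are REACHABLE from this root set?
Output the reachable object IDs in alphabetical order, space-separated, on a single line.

Answer: A B E F

Derivation:
Roots: E F
Mark E: refs=A A E, marked=E
Mark F: refs=A, marked=E F
Mark A: refs=B null, marked=A E F
Mark B: refs=null B, marked=A B E F
Unmarked (collected): C D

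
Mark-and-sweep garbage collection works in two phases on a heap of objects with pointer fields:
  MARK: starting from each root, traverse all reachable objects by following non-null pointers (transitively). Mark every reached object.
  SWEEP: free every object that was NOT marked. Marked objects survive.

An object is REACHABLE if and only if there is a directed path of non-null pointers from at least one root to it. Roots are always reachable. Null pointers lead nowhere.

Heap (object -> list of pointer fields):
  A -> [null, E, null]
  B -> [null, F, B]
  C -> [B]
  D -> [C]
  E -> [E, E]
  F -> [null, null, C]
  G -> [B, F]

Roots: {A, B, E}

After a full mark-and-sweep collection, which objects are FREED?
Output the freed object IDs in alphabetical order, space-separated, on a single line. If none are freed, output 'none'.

Answer: D G

Derivation:
Roots: A B E
Mark A: refs=null E null, marked=A
Mark B: refs=null F B, marked=A B
Mark E: refs=E E, marked=A B E
Mark F: refs=null null C, marked=A B E F
Mark C: refs=B, marked=A B C E F
Unmarked (collected): D G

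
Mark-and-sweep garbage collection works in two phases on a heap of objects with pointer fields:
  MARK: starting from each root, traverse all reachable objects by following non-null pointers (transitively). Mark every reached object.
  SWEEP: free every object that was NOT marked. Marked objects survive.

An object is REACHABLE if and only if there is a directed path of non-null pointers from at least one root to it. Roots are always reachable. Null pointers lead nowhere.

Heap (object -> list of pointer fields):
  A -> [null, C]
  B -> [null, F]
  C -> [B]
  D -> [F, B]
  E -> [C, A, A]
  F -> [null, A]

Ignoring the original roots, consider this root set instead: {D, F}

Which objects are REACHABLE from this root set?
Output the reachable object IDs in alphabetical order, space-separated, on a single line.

Roots: D F
Mark D: refs=F B, marked=D
Mark F: refs=null A, marked=D F
Mark B: refs=null F, marked=B D F
Mark A: refs=null C, marked=A B D F
Mark C: refs=B, marked=A B C D F
Unmarked (collected): E

Answer: A B C D F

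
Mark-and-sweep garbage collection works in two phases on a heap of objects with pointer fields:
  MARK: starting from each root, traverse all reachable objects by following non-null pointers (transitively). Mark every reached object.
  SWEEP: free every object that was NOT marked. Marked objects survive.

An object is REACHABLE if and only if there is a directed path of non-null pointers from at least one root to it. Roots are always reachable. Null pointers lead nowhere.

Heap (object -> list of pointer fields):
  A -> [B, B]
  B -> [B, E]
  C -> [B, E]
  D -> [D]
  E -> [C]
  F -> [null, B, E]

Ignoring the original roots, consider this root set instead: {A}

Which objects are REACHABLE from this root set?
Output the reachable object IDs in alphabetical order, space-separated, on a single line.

Roots: A
Mark A: refs=B B, marked=A
Mark B: refs=B E, marked=A B
Mark E: refs=C, marked=A B E
Mark C: refs=B E, marked=A B C E
Unmarked (collected): D F

Answer: A B C E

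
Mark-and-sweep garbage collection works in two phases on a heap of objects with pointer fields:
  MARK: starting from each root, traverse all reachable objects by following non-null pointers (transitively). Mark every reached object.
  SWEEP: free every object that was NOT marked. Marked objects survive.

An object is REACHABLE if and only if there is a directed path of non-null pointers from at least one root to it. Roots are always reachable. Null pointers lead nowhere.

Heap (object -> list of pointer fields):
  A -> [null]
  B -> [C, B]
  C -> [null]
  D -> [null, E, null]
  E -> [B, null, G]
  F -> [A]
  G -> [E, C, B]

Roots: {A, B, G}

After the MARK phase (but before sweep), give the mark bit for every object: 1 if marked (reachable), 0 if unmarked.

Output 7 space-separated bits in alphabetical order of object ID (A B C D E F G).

Roots: A B G
Mark A: refs=null, marked=A
Mark B: refs=C B, marked=A B
Mark G: refs=E C B, marked=A B G
Mark C: refs=null, marked=A B C G
Mark E: refs=B null G, marked=A B C E G
Unmarked (collected): D F

Answer: 1 1 1 0 1 0 1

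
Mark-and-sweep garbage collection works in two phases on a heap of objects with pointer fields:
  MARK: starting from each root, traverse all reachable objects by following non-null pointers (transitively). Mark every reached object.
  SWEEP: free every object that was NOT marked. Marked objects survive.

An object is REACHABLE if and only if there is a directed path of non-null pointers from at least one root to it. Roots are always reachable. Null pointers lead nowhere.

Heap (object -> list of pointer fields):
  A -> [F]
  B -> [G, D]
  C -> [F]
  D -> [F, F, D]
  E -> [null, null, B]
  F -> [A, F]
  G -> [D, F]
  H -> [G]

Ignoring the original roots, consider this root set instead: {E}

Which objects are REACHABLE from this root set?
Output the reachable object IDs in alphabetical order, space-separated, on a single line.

Answer: A B D E F G

Derivation:
Roots: E
Mark E: refs=null null B, marked=E
Mark B: refs=G D, marked=B E
Mark G: refs=D F, marked=B E G
Mark D: refs=F F D, marked=B D E G
Mark F: refs=A F, marked=B D E F G
Mark A: refs=F, marked=A B D E F G
Unmarked (collected): C H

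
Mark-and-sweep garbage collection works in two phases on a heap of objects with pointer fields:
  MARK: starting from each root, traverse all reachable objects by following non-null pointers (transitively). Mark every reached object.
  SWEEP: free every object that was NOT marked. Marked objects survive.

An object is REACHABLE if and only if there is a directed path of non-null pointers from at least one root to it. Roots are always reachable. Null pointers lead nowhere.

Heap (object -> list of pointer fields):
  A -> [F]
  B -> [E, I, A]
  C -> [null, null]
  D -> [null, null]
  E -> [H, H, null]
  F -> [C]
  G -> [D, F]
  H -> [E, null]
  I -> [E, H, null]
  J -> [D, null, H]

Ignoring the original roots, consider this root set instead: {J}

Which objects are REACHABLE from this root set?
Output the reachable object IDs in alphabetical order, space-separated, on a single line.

Answer: D E H J

Derivation:
Roots: J
Mark J: refs=D null H, marked=J
Mark D: refs=null null, marked=D J
Mark H: refs=E null, marked=D H J
Mark E: refs=H H null, marked=D E H J
Unmarked (collected): A B C F G I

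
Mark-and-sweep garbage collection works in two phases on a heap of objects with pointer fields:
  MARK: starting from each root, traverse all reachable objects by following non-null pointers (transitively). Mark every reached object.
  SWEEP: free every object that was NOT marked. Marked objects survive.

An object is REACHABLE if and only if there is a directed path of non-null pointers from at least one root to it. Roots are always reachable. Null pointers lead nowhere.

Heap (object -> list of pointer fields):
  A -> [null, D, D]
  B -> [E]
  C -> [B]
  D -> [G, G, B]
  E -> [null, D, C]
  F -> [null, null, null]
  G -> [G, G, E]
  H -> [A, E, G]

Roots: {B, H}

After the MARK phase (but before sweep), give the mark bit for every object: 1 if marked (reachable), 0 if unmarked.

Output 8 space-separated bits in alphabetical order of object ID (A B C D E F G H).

Answer: 1 1 1 1 1 0 1 1

Derivation:
Roots: B H
Mark B: refs=E, marked=B
Mark H: refs=A E G, marked=B H
Mark E: refs=null D C, marked=B E H
Mark A: refs=null D D, marked=A B E H
Mark G: refs=G G E, marked=A B E G H
Mark D: refs=G G B, marked=A B D E G H
Mark C: refs=B, marked=A B C D E G H
Unmarked (collected): F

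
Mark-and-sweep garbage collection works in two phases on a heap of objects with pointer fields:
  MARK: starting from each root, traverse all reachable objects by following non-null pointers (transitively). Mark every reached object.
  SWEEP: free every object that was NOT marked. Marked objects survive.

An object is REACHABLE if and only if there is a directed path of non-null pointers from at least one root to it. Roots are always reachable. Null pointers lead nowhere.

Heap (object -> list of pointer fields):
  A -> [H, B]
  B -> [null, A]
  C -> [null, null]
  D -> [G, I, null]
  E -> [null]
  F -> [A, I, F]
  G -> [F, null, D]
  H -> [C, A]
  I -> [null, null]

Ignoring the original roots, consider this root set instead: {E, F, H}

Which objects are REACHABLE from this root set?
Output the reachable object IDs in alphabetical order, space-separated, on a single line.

Roots: E F H
Mark E: refs=null, marked=E
Mark F: refs=A I F, marked=E F
Mark H: refs=C A, marked=E F H
Mark A: refs=H B, marked=A E F H
Mark I: refs=null null, marked=A E F H I
Mark C: refs=null null, marked=A C E F H I
Mark B: refs=null A, marked=A B C E F H I
Unmarked (collected): D G

Answer: A B C E F H I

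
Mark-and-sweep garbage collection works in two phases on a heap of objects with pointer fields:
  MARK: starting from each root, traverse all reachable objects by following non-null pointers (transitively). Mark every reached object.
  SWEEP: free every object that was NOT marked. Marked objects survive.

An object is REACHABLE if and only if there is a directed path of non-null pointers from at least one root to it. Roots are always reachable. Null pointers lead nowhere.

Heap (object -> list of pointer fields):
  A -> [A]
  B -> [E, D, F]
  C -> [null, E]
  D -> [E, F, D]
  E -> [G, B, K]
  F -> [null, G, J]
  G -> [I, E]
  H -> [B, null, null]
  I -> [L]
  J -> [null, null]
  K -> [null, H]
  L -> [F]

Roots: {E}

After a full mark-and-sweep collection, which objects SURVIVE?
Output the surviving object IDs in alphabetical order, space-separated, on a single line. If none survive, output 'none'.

Roots: E
Mark E: refs=G B K, marked=E
Mark G: refs=I E, marked=E G
Mark B: refs=E D F, marked=B E G
Mark K: refs=null H, marked=B E G K
Mark I: refs=L, marked=B E G I K
Mark D: refs=E F D, marked=B D E G I K
Mark F: refs=null G J, marked=B D E F G I K
Mark H: refs=B null null, marked=B D E F G H I K
Mark L: refs=F, marked=B D E F G H I K L
Mark J: refs=null null, marked=B D E F G H I J K L
Unmarked (collected): A C

Answer: B D E F G H I J K L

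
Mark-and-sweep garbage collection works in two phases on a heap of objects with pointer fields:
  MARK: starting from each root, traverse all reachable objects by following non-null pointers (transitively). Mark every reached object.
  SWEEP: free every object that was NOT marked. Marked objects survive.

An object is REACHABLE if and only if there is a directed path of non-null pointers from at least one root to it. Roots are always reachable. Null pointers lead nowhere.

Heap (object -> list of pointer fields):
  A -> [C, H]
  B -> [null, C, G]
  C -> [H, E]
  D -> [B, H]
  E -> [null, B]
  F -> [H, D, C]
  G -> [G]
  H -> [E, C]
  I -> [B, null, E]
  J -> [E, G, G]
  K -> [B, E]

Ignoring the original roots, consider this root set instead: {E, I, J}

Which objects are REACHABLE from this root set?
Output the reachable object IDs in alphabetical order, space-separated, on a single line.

Roots: E I J
Mark E: refs=null B, marked=E
Mark I: refs=B null E, marked=E I
Mark J: refs=E G G, marked=E I J
Mark B: refs=null C G, marked=B E I J
Mark G: refs=G, marked=B E G I J
Mark C: refs=H E, marked=B C E G I J
Mark H: refs=E C, marked=B C E G H I J
Unmarked (collected): A D F K

Answer: B C E G H I J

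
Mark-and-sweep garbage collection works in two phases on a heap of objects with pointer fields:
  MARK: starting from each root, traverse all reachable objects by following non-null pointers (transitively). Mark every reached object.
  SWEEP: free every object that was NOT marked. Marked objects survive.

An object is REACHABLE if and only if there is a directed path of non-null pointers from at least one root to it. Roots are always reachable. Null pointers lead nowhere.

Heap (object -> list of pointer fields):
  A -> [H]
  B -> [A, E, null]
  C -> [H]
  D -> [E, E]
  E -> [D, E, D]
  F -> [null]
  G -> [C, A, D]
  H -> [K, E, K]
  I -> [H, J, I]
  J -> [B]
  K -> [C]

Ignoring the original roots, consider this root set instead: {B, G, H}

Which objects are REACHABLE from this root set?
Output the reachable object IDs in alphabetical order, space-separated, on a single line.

Roots: B G H
Mark B: refs=A E null, marked=B
Mark G: refs=C A D, marked=B G
Mark H: refs=K E K, marked=B G H
Mark A: refs=H, marked=A B G H
Mark E: refs=D E D, marked=A B E G H
Mark C: refs=H, marked=A B C E G H
Mark D: refs=E E, marked=A B C D E G H
Mark K: refs=C, marked=A B C D E G H K
Unmarked (collected): F I J

Answer: A B C D E G H K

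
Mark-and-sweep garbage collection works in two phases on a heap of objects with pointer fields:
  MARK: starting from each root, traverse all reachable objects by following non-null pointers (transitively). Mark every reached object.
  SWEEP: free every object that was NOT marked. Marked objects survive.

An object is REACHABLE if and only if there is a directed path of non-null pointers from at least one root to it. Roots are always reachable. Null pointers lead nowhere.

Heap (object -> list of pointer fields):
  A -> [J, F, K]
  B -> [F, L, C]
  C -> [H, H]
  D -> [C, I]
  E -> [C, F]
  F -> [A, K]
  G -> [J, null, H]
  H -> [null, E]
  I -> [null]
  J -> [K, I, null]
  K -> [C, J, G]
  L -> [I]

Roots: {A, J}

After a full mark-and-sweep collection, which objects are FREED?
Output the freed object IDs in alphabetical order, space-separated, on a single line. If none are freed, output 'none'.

Answer: B D L

Derivation:
Roots: A J
Mark A: refs=J F K, marked=A
Mark J: refs=K I null, marked=A J
Mark F: refs=A K, marked=A F J
Mark K: refs=C J G, marked=A F J K
Mark I: refs=null, marked=A F I J K
Mark C: refs=H H, marked=A C F I J K
Mark G: refs=J null H, marked=A C F G I J K
Mark H: refs=null E, marked=A C F G H I J K
Mark E: refs=C F, marked=A C E F G H I J K
Unmarked (collected): B D L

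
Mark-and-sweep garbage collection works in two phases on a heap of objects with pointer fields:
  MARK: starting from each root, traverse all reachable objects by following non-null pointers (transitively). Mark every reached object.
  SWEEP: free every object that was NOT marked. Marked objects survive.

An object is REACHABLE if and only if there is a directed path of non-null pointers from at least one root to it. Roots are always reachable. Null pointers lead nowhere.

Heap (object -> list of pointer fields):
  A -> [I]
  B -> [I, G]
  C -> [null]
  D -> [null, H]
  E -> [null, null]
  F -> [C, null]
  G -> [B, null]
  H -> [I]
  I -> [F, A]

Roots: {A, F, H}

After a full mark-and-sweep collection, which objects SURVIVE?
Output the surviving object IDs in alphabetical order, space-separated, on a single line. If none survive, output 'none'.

Roots: A F H
Mark A: refs=I, marked=A
Mark F: refs=C null, marked=A F
Mark H: refs=I, marked=A F H
Mark I: refs=F A, marked=A F H I
Mark C: refs=null, marked=A C F H I
Unmarked (collected): B D E G

Answer: A C F H I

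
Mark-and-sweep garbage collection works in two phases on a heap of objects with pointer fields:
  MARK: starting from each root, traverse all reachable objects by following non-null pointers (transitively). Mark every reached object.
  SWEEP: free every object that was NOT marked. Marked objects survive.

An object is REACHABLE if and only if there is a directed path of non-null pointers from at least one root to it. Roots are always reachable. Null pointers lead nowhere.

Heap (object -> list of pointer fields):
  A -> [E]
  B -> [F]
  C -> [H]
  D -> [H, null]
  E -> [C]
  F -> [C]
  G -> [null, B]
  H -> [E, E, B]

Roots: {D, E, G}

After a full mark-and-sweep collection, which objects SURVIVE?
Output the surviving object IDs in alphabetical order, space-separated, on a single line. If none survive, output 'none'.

Answer: B C D E F G H

Derivation:
Roots: D E G
Mark D: refs=H null, marked=D
Mark E: refs=C, marked=D E
Mark G: refs=null B, marked=D E G
Mark H: refs=E E B, marked=D E G H
Mark C: refs=H, marked=C D E G H
Mark B: refs=F, marked=B C D E G H
Mark F: refs=C, marked=B C D E F G H
Unmarked (collected): A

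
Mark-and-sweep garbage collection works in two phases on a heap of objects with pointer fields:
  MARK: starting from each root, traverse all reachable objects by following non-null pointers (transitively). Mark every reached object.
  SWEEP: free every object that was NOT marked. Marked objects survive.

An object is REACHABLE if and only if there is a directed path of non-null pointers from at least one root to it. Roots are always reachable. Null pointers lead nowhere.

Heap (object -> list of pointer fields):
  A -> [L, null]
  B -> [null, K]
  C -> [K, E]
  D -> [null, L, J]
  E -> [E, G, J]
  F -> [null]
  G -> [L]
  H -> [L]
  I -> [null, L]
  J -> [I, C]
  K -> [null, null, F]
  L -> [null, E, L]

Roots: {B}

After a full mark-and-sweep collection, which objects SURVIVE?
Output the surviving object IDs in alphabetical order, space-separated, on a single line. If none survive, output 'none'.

Roots: B
Mark B: refs=null K, marked=B
Mark K: refs=null null F, marked=B K
Mark F: refs=null, marked=B F K
Unmarked (collected): A C D E G H I J L

Answer: B F K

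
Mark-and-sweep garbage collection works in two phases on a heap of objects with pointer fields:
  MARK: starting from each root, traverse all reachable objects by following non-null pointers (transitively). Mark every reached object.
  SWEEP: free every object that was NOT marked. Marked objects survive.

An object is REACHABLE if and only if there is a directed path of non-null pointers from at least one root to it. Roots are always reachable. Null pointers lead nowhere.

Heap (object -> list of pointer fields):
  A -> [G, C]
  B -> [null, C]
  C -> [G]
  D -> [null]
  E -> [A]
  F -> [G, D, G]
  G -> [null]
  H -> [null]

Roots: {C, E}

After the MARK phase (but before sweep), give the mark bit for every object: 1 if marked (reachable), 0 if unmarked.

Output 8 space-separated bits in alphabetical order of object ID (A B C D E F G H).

Answer: 1 0 1 0 1 0 1 0

Derivation:
Roots: C E
Mark C: refs=G, marked=C
Mark E: refs=A, marked=C E
Mark G: refs=null, marked=C E G
Mark A: refs=G C, marked=A C E G
Unmarked (collected): B D F H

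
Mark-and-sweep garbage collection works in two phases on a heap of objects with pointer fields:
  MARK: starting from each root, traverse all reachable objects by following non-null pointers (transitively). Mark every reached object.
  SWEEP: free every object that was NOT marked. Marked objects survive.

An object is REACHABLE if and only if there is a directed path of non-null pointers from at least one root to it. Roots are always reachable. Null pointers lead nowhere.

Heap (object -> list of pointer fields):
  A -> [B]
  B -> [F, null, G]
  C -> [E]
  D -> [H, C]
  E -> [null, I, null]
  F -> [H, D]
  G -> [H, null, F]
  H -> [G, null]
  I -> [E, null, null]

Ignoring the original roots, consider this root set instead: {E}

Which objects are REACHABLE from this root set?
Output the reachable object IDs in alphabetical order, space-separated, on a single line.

Roots: E
Mark E: refs=null I null, marked=E
Mark I: refs=E null null, marked=E I
Unmarked (collected): A B C D F G H

Answer: E I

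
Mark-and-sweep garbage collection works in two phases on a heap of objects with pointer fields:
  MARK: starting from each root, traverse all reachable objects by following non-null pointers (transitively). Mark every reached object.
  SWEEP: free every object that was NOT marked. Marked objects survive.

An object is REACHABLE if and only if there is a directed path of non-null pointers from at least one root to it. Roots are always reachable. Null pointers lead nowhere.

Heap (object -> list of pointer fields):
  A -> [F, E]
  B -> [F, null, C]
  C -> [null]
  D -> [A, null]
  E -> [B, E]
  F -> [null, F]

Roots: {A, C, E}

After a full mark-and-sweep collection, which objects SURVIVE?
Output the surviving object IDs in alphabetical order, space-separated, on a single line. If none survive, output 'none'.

Answer: A B C E F

Derivation:
Roots: A C E
Mark A: refs=F E, marked=A
Mark C: refs=null, marked=A C
Mark E: refs=B E, marked=A C E
Mark F: refs=null F, marked=A C E F
Mark B: refs=F null C, marked=A B C E F
Unmarked (collected): D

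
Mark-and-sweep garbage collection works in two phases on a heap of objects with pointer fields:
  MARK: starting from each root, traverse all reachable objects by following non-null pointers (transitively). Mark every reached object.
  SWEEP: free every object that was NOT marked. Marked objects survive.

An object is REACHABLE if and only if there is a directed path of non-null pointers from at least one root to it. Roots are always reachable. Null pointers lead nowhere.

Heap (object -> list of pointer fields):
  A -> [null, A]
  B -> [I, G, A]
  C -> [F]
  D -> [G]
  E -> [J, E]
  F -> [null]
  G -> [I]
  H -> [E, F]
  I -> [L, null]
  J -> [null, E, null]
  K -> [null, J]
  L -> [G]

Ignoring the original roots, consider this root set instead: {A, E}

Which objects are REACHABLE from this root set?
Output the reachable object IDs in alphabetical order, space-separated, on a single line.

Roots: A E
Mark A: refs=null A, marked=A
Mark E: refs=J E, marked=A E
Mark J: refs=null E null, marked=A E J
Unmarked (collected): B C D F G H I K L

Answer: A E J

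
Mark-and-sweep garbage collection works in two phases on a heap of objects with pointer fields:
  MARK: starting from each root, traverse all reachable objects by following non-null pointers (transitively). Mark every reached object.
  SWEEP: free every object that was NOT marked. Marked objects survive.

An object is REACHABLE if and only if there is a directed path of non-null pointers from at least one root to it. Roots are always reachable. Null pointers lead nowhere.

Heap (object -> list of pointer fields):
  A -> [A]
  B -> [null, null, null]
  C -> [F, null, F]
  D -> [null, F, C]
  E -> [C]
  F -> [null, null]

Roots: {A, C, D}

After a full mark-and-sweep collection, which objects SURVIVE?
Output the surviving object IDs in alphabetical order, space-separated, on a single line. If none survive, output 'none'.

Roots: A C D
Mark A: refs=A, marked=A
Mark C: refs=F null F, marked=A C
Mark D: refs=null F C, marked=A C D
Mark F: refs=null null, marked=A C D F
Unmarked (collected): B E

Answer: A C D F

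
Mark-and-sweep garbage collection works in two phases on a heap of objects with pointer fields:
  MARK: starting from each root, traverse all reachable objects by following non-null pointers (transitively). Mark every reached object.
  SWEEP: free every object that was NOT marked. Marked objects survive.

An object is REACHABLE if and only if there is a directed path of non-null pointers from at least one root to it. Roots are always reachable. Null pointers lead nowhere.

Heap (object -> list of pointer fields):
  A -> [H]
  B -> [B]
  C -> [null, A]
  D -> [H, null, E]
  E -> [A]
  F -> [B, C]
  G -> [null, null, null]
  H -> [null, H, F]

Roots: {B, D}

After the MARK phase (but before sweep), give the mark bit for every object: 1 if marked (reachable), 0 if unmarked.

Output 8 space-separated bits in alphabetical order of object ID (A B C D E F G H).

Roots: B D
Mark B: refs=B, marked=B
Mark D: refs=H null E, marked=B D
Mark H: refs=null H F, marked=B D H
Mark E: refs=A, marked=B D E H
Mark F: refs=B C, marked=B D E F H
Mark A: refs=H, marked=A B D E F H
Mark C: refs=null A, marked=A B C D E F H
Unmarked (collected): G

Answer: 1 1 1 1 1 1 0 1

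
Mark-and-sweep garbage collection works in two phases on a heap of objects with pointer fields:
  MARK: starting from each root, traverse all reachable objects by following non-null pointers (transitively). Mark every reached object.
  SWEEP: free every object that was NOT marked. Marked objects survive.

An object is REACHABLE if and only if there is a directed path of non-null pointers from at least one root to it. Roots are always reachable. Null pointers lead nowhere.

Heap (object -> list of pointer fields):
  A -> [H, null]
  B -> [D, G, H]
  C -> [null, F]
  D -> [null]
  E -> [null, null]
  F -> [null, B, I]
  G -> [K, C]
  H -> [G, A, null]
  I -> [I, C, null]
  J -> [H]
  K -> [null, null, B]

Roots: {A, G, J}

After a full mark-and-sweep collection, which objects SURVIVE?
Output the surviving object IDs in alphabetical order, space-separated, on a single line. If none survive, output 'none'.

Roots: A G J
Mark A: refs=H null, marked=A
Mark G: refs=K C, marked=A G
Mark J: refs=H, marked=A G J
Mark H: refs=G A null, marked=A G H J
Mark K: refs=null null B, marked=A G H J K
Mark C: refs=null F, marked=A C G H J K
Mark B: refs=D G H, marked=A B C G H J K
Mark F: refs=null B I, marked=A B C F G H J K
Mark D: refs=null, marked=A B C D F G H J K
Mark I: refs=I C null, marked=A B C D F G H I J K
Unmarked (collected): E

Answer: A B C D F G H I J K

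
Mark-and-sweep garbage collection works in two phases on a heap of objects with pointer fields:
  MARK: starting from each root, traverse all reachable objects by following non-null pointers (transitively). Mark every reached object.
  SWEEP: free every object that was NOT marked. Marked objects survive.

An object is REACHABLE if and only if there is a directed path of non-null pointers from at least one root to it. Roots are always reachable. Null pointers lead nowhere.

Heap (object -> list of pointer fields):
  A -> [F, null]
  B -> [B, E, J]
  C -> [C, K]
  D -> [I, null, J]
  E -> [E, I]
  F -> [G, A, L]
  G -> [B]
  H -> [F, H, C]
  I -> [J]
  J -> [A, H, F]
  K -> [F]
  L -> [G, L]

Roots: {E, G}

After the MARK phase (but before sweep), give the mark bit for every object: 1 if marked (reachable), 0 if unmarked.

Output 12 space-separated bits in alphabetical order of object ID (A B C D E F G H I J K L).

Roots: E G
Mark E: refs=E I, marked=E
Mark G: refs=B, marked=E G
Mark I: refs=J, marked=E G I
Mark B: refs=B E J, marked=B E G I
Mark J: refs=A H F, marked=B E G I J
Mark A: refs=F null, marked=A B E G I J
Mark H: refs=F H C, marked=A B E G H I J
Mark F: refs=G A L, marked=A B E F G H I J
Mark C: refs=C K, marked=A B C E F G H I J
Mark L: refs=G L, marked=A B C E F G H I J L
Mark K: refs=F, marked=A B C E F G H I J K L
Unmarked (collected): D

Answer: 1 1 1 0 1 1 1 1 1 1 1 1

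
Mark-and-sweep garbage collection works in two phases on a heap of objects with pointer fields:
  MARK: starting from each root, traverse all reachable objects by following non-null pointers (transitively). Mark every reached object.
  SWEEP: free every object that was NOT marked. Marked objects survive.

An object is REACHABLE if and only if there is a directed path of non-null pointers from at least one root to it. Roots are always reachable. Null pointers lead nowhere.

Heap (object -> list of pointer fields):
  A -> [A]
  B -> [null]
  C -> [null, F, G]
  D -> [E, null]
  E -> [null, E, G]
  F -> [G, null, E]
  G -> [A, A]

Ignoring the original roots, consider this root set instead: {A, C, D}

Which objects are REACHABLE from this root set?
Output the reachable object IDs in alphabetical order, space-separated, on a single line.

Roots: A C D
Mark A: refs=A, marked=A
Mark C: refs=null F G, marked=A C
Mark D: refs=E null, marked=A C D
Mark F: refs=G null E, marked=A C D F
Mark G: refs=A A, marked=A C D F G
Mark E: refs=null E G, marked=A C D E F G
Unmarked (collected): B

Answer: A C D E F G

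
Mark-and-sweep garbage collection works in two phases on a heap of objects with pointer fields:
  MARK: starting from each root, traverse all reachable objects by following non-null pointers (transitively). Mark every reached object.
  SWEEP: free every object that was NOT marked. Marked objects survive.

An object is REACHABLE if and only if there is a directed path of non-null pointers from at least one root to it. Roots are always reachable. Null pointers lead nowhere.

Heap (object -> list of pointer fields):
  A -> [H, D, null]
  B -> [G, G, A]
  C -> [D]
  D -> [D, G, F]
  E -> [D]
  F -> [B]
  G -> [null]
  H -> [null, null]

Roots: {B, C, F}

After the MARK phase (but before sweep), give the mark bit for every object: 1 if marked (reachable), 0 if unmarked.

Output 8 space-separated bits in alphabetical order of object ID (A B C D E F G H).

Roots: B C F
Mark B: refs=G G A, marked=B
Mark C: refs=D, marked=B C
Mark F: refs=B, marked=B C F
Mark G: refs=null, marked=B C F G
Mark A: refs=H D null, marked=A B C F G
Mark D: refs=D G F, marked=A B C D F G
Mark H: refs=null null, marked=A B C D F G H
Unmarked (collected): E

Answer: 1 1 1 1 0 1 1 1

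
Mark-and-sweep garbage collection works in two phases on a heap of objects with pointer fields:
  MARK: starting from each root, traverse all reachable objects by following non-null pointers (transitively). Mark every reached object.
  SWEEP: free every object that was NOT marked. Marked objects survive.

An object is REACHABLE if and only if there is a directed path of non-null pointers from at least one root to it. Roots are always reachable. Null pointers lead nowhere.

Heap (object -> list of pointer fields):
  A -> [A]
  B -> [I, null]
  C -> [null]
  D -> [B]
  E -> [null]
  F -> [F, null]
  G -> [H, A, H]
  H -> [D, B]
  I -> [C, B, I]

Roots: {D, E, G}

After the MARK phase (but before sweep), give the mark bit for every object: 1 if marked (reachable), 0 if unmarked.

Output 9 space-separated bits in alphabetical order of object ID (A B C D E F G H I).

Answer: 1 1 1 1 1 0 1 1 1

Derivation:
Roots: D E G
Mark D: refs=B, marked=D
Mark E: refs=null, marked=D E
Mark G: refs=H A H, marked=D E G
Mark B: refs=I null, marked=B D E G
Mark H: refs=D B, marked=B D E G H
Mark A: refs=A, marked=A B D E G H
Mark I: refs=C B I, marked=A B D E G H I
Mark C: refs=null, marked=A B C D E G H I
Unmarked (collected): F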